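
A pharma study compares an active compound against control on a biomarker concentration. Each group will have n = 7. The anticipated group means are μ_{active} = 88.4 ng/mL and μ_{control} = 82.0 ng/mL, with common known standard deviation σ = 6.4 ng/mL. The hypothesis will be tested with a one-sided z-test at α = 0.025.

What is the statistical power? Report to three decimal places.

Power ≈ 0.464

Standardized effect: d = |μ_{active} − μ_{control}| / σ = |88.4 − 82.0| / 6.4 = 1.0000
Noncentrality parameter: δ = d·√(n/2) = 1.0000 × √(7/2) = 1.8708
One-sided α = 0.025 → critical value z_{0.025} = 1.960.
Power = Φ(δ − 1.960) = Φ(-0.089) = 0.4645.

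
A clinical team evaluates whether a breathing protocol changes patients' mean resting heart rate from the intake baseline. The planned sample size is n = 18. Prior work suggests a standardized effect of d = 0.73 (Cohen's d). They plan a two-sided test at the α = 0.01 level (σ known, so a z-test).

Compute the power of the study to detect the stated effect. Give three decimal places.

Noncentrality parameter: δ = d·√n = 0.73 × √18 = 3.0971
Critical value for a two-sided test at α = 0.01: z_{α/2} = 2.576.
Power = Φ(δ − 2.576) + Φ(−δ − 2.576) = Φ(0.521) + Φ(-5.673) = 0.6989 + 0.0000 = 0.6989.

Power ≈ 0.699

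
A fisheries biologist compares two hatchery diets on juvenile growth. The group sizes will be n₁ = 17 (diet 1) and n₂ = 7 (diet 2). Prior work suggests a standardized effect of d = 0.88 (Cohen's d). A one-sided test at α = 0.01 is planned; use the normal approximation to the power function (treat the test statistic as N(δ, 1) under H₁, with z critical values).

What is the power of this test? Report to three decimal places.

Power ≈ 0.357

Noncentrality parameter: δ = d / √(1/n₁ + 1/n₂) = 0.88 / √(1/17 + 1/7) = 1.9595
Critical value for a one-sided test at α = 0.01: z_α = 2.326.
Power = P(Z > 2.326 − δ) = Φ(-0.367) = 0.3569.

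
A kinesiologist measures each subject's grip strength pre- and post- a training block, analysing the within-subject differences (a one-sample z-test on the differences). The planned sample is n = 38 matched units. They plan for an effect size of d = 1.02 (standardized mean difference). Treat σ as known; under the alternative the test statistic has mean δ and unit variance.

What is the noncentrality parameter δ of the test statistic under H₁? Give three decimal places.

δ = d·√n = 1.02 × √38 = 6.2877

δ ≈ 6.288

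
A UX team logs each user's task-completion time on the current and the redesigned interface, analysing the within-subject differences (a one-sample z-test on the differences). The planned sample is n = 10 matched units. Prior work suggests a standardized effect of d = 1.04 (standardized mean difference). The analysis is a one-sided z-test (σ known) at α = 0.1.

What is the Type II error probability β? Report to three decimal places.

Noncentrality parameter: δ = d·√n = 1.04 × √10 = 3.2888
One-sided α = 0.1 → critical value z_{0.1} = 1.282.
Power = P(Z > 1.282 − δ) = Φ(2.007) = 0.9776.
Type II error: β = 1 − power = 1 − 0.9776 = 0.0224.

β ≈ 0.022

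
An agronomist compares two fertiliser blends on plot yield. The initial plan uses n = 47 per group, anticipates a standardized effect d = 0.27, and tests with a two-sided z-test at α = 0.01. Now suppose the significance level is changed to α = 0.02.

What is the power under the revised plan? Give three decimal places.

δ = d·√(n/2) = 0.27 × √(47/2) = 1.3089 (unchanged). New critical value: z_{0.01} = 2.326.
Revised power = Φ(δ − 2.326) + Φ(−δ − 2.326) = Φ(-1.017) + Φ(-3.635) = 0.1545 + 0.0001 = 0.1546.

Power ≈ 0.155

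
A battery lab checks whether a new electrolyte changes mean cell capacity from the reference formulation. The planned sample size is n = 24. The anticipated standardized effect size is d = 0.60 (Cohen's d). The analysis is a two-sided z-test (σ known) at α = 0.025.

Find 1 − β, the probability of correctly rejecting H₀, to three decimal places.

Noncentrality parameter: δ = d·√n = 0.60 × √24 = 2.9394
Two-sided α = 0.025 → critical value z_{0.0125} = 2.241.
Power = Φ(δ − 2.241) + Φ(−δ − 2.241) = Φ(0.698) + Φ(-5.181) = 0.7574 + 0.0000 = 0.7574.

Power ≈ 0.757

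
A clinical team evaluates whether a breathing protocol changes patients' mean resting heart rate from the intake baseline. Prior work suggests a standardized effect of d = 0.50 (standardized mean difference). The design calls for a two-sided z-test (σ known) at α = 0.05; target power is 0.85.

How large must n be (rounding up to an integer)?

Set Φ(δ − 1.960) = 0.85; then δ − 1.960 = Φ⁻¹(0.85) = 1.036, giving δ = 2.996.
(For δ > 0 the lower-tail rejection region contributes negligibly to power, so the one-term inversion is standard.)
δ = d·√n ⇒ n = (δ/d)² = (2.996 / 0.50)² = 35.91.
Round up to the next whole unit.

n = 36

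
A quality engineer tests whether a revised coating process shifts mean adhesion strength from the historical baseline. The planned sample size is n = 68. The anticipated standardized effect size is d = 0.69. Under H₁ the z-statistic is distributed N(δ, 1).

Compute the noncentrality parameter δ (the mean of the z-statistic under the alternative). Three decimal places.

δ ≈ 5.690

δ = d·√n = 0.69 × √68 = 5.6899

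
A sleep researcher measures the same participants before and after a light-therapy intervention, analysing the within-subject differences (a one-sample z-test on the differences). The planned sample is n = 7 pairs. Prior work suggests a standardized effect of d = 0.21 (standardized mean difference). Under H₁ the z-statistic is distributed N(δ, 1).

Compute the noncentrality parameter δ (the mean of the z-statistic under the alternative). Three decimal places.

The noncentrality parameter scales effect size by the design's sample-size factor: δ = d·√n = 0.21 × √7 = 0.5556

δ ≈ 0.556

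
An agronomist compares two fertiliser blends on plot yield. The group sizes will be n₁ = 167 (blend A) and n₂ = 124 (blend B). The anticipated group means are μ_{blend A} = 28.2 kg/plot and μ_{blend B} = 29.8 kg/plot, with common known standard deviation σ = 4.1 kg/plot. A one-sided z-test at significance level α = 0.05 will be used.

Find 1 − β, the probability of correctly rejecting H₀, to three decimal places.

Standardized effect: d = |μ_{blend A} − μ_{blend B}| / σ = |28.2 − 29.8| / 4.1 = 0.3902
Noncentrality parameter: δ = d / √(1/n₁ + 1/n₂) = 0.3902 / √(1/167 + 1/124) = 3.2920
One-sided α = 0.05 → critical value z_{0.05} = 1.645.
Power = P(Z > 1.645 − δ) = Φ(1.647) = 0.9502.

Power ≈ 0.950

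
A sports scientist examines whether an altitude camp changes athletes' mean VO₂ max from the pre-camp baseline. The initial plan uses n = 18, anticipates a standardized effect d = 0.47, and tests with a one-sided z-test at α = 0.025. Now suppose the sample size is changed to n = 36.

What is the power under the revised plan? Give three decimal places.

With n = 36: δ = d·√n = 0.47 × √36 = 2.8200. Critical value z_{0.025} = 1.960.
Revised power = P(Z > 1.960 − δ) = Φ(0.860) = 0.8051.

Power ≈ 0.805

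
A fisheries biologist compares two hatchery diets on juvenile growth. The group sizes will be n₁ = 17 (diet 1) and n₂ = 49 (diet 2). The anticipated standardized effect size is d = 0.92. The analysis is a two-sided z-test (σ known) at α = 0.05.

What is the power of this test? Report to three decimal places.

Noncentrality parameter: δ = d / √(1/n₁ + 1/n₂) = 0.92 / √(1/17 + 1/49) = 3.2684
Critical value for a two-sided test at α = 0.05: z_{α/2} = 1.960.
Power = Φ(δ − 1.960) + Φ(−δ − 1.960) = Φ(1.308) + Φ(-5.228) = 0.9046 + 0.0000 = 0.9046.

Power ≈ 0.905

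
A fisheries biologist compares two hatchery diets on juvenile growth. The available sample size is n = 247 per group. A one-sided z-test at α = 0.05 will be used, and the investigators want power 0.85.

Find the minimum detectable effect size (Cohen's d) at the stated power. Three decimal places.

Need Φ(δ − 1.645) = 0.85, so δ = 1.645 + 1.036 = 2.681.
δ = d·√(n/2) ⇒ d = δ/√(n/2) = 2.681/√(247/2) = 0.2413.

d ≈ 0.241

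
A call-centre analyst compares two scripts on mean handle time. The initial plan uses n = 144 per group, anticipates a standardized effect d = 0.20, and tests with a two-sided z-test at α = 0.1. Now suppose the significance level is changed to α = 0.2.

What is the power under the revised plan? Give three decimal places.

δ = d·√(n/2) = 0.20 × √(144/2) = 1.6971 (unchanged). New critical value: z_{0.1} = 1.282.
Revised power = Φ(δ − 1.282) + Φ(−δ − 1.282) = Φ(0.416) + Φ(-2.979) = 0.6611 + 0.0014 = 0.6626.

Power ≈ 0.663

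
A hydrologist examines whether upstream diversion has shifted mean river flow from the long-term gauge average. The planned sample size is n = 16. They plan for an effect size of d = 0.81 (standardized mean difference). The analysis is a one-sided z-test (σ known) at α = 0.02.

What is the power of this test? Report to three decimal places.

Power ≈ 0.882

Noncentrality parameter: λ = d·√n = 0.81 × √16 = 3.2400
Critical value for a one-sided test at α = 0.02: z_α = 2.054.
Power = Φ(λ − 2.054) = Φ(1.186) = 0.8822.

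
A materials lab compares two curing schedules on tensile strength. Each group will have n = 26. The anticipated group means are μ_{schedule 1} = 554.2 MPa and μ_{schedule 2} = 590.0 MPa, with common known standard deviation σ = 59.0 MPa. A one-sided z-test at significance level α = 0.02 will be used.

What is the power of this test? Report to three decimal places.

Standardized effect: d = |μ_{schedule 1} − μ_{schedule 2}| / σ = |554.2 − 590.0| / 59.0 = 0.6068
Noncentrality parameter: δ = d·√(n/2) = 0.6068 × √(26/2) = 2.1878
One-sided α = 0.02 → critical value z_{0.02} = 2.054.
Power = Φ(δ − 2.054) = Φ(0.134) = 0.5533.

Power ≈ 0.553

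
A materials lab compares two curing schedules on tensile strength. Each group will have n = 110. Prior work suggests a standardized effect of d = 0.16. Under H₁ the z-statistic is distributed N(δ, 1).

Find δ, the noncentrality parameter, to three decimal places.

δ ≈ 1.187

The noncentrality parameter scales effect size by the design's sample-size factor: δ = d·√(n/2) = 0.16 × √(110/2) = 1.1866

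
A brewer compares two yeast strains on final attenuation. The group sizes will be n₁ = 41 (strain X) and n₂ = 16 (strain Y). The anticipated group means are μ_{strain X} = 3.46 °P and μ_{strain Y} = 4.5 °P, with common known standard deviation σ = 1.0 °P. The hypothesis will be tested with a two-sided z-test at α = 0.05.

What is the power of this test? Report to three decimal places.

Standardized effect: d = |μ_{strain X} − μ_{strain Y}| / σ = |3.46 − 4.5| / 1.0 = 1.0400
Noncentrality parameter: δ = d / √(1/n₁ + 1/n₂) = 1.0400 / √(1/41 + 1/16) = 3.5282
Two-sided α = 0.05 → critical value z_{0.025} = 1.960.
Power = Φ(δ − 1.960) + Φ(−δ − 1.960) = Φ(1.568) + Φ(-5.488) = 0.9416 + 0.0000 = 0.9416.

Power ≈ 0.942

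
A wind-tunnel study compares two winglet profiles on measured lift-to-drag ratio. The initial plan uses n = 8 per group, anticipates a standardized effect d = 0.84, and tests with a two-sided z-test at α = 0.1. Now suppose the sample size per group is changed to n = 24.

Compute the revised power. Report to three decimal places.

With n = 24 per group: δ = d·√(n/2) = 0.84 × √(24/2) = 2.9098. Critical value z_{0.05} = 1.645.
Revised power = Φ(δ − 1.645) + Φ(−δ − 1.645) = Φ(1.265) + Φ(-4.555) = 0.8971 + 0.0000 = 0.8971.

Power ≈ 0.897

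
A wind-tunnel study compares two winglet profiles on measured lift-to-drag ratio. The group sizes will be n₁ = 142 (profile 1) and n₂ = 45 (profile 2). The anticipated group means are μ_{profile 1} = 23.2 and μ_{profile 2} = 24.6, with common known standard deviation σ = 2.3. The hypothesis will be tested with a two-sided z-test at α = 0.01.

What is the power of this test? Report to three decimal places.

Standardized effect: d = |μ_{profile 1} − μ_{profile 2}| / σ = |23.2 − 24.6| / 2.3 = 0.6087
Noncentrality parameter: δ = d / √(1/n₁ + 1/n₂) = 0.6087 / √(1/142 + 1/45) = 3.5582
Critical value for a two-sided test at α = 0.01: z_{α/2} = 2.576.
Power = Φ(δ − 2.576) + Φ(−δ − 2.576) = Φ(0.982) + Φ(-6.134) = 0.8370 + 0.0000 = 0.8370.

Power ≈ 0.837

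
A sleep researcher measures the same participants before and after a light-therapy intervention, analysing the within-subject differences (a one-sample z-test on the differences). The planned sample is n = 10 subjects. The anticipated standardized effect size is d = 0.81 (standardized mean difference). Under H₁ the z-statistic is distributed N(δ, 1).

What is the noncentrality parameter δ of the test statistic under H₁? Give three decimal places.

δ = d·√n = 0.81 × √10 = 2.5614

δ ≈ 2.561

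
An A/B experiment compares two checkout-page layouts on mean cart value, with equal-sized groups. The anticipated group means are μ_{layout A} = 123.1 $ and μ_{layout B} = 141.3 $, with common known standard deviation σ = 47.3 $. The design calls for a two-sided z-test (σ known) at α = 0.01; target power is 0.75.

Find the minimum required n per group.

n = 143 per group

Standardized effect: d = |μ_{layout A} − μ_{layout B}| / σ = |123.1 − 141.3| / 47.3 = 0.3848
For power 0.75 need Φ(δ − z_{0.005}) = 0.75, so δ = z_{0.005} + z_{0.25} = 2.576 + 0.674 = 3.250.
(The Φ(−δ − z_{α/2}) term is vanishingly small for δ > 0 and is dropped in the standard sample-size formula.)
δ = d·√(n/2) ⇒ n = 2(δ/d)² = 2 × (3.250 / 0.3848)² = 142.71.
Round up to the next whole unit.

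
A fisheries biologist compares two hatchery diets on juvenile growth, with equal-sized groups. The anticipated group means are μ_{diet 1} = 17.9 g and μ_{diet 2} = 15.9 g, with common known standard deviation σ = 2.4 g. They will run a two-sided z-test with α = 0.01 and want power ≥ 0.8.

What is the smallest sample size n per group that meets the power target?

n = 34 per group

Standardized effect: d = |μ_{diet 1} − μ_{diet 2}| / σ = |17.9 − 15.9| / 2.4 = 0.8333
For power 0.8 need Φ(δ − z_{0.005}) = 0.8, so δ = z_{0.005} + z_{0.20} = 2.576 + 0.842 = 3.417.
(For δ > 0 the lower-tail rejection region contributes negligibly to power, so the one-term inversion is standard.)
δ = d·√(n/2) ⇒ n = 2(δ/d)² = 2 × (3.417 / 0.8333)² = 33.64.
Rounding up, n = 34 per group.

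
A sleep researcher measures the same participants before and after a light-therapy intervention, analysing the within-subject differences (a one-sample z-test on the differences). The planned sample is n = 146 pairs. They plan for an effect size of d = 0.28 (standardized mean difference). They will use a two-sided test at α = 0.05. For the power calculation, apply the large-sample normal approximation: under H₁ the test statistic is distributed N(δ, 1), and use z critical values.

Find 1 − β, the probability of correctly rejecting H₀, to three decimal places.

Noncentrality parameter: δ = d·√n = 0.28 × √146 = 3.3833
Critical value for a two-sided test at α = 0.05: z_{α/2} = 1.960.
Power = Φ(δ − 1.960) + Φ(−δ − 1.960) = Φ(1.423) + Φ(-5.343) = 0.9227 + 0.0000 = 0.9227.

Power ≈ 0.923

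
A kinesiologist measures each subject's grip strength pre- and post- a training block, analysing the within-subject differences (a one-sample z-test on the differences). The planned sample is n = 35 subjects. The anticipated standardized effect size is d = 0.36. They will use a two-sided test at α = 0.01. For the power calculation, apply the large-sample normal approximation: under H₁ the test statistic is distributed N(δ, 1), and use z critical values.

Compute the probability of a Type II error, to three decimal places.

Noncentrality parameter: δ = d·√n = 0.36 × √35 = 2.1298
Two-sided α = 0.01 → critical value z_{0.005} = 2.576.
Power = Φ(δ − 2.576) + Φ(−δ − 2.576) = Φ(-0.446) + Φ(-4.706) = 0.3278 + 0.0000 = 0.3278.
Type II error: β = 1 − power = 1 − 0.3278 = 0.6722.

β ≈ 0.672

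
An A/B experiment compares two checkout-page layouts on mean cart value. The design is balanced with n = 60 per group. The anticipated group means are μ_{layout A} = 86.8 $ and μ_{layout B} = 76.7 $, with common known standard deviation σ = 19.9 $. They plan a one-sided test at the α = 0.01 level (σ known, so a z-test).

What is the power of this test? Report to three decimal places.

Standardized effect: d = |μ_{layout A} − μ_{layout B}| / σ = |86.8 − 76.7| / 19.9 = 0.5075
Noncentrality parameter: δ = d·√(n/2) = 0.5075 × √(60/2) = 2.7799
One-sided α = 0.01 → critical value z_{0.01} = 2.326.
Power = P(Z > 2.326 − δ) = Φ(0.454) = 0.6749.

Power ≈ 0.675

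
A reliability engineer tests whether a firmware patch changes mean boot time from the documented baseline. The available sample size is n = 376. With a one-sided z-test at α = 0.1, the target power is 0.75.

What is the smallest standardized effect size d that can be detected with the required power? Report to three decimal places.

d ≈ 0.101

Required noncentrality: δ = z_{0.1} + z_{0.25} = 1.282 + 0.674 = 1.956.
δ = d·√n ⇒ d = δ/√n = 1.956/√376 = 0.1009.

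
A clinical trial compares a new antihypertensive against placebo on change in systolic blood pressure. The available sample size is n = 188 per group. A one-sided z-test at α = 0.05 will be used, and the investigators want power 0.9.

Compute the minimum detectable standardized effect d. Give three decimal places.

Need Φ(δ − 1.645) = 0.9, so δ = 1.645 + 1.282 = 2.926.
δ = d·√(n/2) ⇒ d = δ/√(n/2) = 2.926/√(188/2) = 0.3018.

d ≈ 0.302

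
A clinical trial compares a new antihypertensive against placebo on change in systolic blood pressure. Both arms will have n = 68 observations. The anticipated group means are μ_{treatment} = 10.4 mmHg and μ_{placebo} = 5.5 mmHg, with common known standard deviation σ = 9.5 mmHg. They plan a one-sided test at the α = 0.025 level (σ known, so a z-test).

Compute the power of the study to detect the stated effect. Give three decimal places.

Power ≈ 0.853

Standardized effect: d = |μ_{treatment} − μ_{placebo}| / σ = |10.4 − 5.5| / 9.5 = 0.5158
Noncentrality parameter: δ = d·√(n/2) = 0.5158 × √(68/2) = 3.0075
Critical value for a one-sided test at α = 0.025: z_α = 1.960.
Power = P(Z > 1.960 − δ) = Φ(1.048) = 0.8526.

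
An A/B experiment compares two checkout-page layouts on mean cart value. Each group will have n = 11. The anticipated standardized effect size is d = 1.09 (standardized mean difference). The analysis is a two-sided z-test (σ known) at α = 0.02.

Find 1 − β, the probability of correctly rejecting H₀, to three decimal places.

Noncentrality parameter: λ = d·√(n/2) = 1.09 × √(11/2) = 2.5563
Critical value for a two-sided test at α = 0.02: z_{α/2} = 2.326.
Power = Φ(λ − 2.326) + Φ(−λ − 2.326) = Φ(0.230) + Φ(-4.883) = 0.5909 + 0.0000 = 0.5909.

Power ≈ 0.591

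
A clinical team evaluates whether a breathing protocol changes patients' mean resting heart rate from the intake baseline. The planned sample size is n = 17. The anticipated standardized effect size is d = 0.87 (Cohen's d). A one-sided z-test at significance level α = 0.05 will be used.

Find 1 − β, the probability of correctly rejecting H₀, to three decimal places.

Power ≈ 0.974

Noncentrality parameter: λ = d·√n = 0.87 × √17 = 3.5871
One-sided α = 0.05 → critical value z_{0.05} = 1.645.
Power = Φ(λ − 1.645) = Φ(1.942) = 0.9739.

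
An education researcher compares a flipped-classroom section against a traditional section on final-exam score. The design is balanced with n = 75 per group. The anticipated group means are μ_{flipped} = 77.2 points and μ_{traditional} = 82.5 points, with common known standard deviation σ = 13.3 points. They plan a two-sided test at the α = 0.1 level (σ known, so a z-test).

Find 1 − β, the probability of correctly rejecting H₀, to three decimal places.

Standardized effect: d = |μ_{flipped} − μ_{traditional}| / σ = |77.2 − 82.5| / 13.3 = 0.3985
Noncentrality parameter: δ = d·√(n/2) = 0.3985 × √(75/2) = 2.4403
Critical value for a two-sided test at α = 0.1: z_{α/2} = 1.645.
Power = Φ(δ − 1.645) + Φ(−δ − 1.645) = Φ(0.795) + Φ(-4.085) = 0.7868 + 0.0000 = 0.7868.

Power ≈ 0.787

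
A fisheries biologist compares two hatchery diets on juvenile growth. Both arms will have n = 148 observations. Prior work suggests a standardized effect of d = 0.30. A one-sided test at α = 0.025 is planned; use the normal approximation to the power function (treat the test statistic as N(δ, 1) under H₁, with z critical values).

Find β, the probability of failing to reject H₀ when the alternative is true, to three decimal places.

Noncentrality parameter: δ = d·√(n/2) = 0.30 × √(148/2) = 2.5807
One-sided α = 0.025 → critical value z_{0.025} = 1.960.
Power = P(Z > 1.960 − δ) = Φ(0.621) = 0.7326.
Type II error: β = 1 − power = 1 − 0.7326 = 0.2674.

β ≈ 0.267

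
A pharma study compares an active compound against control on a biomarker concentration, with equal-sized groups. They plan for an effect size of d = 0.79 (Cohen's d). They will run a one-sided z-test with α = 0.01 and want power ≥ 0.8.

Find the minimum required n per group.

n = 33 per group

For power 0.8 need Φ(δ − z_{0.01}) = 0.8, so δ = z_{0.01} + z_{0.20} = 2.326 + 0.842 = 3.168.
δ = d·√(n/2) ⇒ n = 2(δ/d)² = 2 × (3.168 / 0.79)² = 32.16.
Round up to the next whole unit.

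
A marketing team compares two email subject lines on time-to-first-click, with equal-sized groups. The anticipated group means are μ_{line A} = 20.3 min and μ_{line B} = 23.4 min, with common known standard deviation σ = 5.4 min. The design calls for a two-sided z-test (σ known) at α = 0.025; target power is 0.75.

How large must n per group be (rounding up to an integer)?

Standardized effect: d = |μ_{line A} − μ_{line B}| / σ = |20.3 − 23.4| / 5.4 = 0.5741
Set Φ(δ − 2.241) = 0.75; then δ − 2.241 = Φ⁻¹(0.75) = 0.674, giving δ = 2.916.
(Ignoring the negligible lower-tail rejection probability gives the usual closed-form inversion.)
δ = d·√(n/2) ⇒ n = 2(δ/d)² = 2 × (2.916 / 0.5741)² = 51.60.
Rounding up, n = 52 per group.

n = 52 per group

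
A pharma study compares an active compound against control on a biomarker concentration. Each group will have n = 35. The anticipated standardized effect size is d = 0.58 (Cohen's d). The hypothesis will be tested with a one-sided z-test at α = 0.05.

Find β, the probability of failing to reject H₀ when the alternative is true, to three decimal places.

Noncentrality parameter: δ = d·√(n/2) = 0.58 × √(35/2) = 2.4263
Critical value for a one-sided test at α = 0.05: z_α = 1.645.
Power = P(Z > 1.645 − δ) = Φ(0.781) = 0.7827.
Type II error: β = 1 − power = 1 − 0.7827 = 0.2173.

β ≈ 0.217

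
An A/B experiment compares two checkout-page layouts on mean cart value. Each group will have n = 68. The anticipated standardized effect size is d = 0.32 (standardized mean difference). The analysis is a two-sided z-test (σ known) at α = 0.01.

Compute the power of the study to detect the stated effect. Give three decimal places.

Power ≈ 0.239

Noncentrality parameter: δ = d·√(n/2) = 0.32 × √(68/2) = 1.8659
Critical value for a two-sided test at α = 0.01: z_{α/2} = 2.576.
Power = Φ(δ − 2.576) + Φ(−δ − 2.576) = Φ(-0.710) + Φ(-4.442) = 0.2389 + 0.0000 = 0.2389.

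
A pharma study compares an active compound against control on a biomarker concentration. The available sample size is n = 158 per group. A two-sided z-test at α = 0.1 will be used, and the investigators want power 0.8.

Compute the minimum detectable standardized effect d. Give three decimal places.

d ≈ 0.280

Need Φ(δ − 1.645) = 0.8, so δ = 1.645 + 0.842 = 2.486.
(Lower-tail contribution to power is negligible for δ > 0.)
δ = d·√(n/2) ⇒ d = δ/√(n/2) = 2.486/√(158/2) = 0.2798.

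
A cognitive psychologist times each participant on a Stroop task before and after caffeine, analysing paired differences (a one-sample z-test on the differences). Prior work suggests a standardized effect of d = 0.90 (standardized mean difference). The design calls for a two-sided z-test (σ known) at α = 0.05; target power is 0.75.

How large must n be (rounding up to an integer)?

n = 9

For power 0.75 need Φ(δ − z_{0.025}) = 0.75, so δ = z_{0.025} + z_{0.25} = 1.960 + 0.674 = 2.634.
(Ignoring the negligible lower-tail rejection probability gives the usual closed-form inversion.)
δ = d·√n ⇒ n = (δ/d)² = (2.634 / 0.90)² = 8.57.
Round up to the next whole unit.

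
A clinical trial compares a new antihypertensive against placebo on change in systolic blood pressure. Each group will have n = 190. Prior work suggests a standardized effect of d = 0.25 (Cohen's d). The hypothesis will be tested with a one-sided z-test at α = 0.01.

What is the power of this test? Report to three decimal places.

Power ≈ 0.544

Noncentrality parameter: δ = d·√(n/2) = 0.25 × √(190/2) = 2.4367
Critical value for a one-sided test at α = 0.01: z_α = 2.326.
Power = P(Z > 2.326 − δ) = Φ(0.110) = 0.5439.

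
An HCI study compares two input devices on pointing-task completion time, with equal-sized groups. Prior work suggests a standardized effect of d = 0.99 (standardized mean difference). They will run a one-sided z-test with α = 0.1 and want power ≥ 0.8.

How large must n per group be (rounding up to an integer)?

For power 0.8 need Φ(δ − z_{0.1}) = 0.8, so δ = z_{0.1} + z_{0.20} = 1.282 + 0.842 = 2.123.
δ = d·√(n/2) ⇒ n = 2(δ/d)² = 2 × (2.123 / 0.99)² = 9.20.
Rounding up, n = 10 per group.

n = 10 per group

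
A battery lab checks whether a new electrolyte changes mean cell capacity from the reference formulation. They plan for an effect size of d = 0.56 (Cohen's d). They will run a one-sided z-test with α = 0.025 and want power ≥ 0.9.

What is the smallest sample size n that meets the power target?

Set Φ(δ − 1.960) = 0.9; then δ − 1.960 = Φ⁻¹(0.9) = 1.282, giving δ = 3.242.
δ = d·√n ⇒ n = (δ/d)² = (3.242 / 0.56)² = 33.51.
Rounding up, n = 34.

n = 34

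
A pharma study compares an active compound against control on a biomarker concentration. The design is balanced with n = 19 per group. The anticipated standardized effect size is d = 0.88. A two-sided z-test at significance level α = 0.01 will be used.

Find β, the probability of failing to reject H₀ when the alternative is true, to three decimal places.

β ≈ 0.446

Noncentrality parameter: δ = d·√(n/2) = 0.88 × √(19/2) = 2.7123
Two-sided α = 0.01 → critical value z_{0.005} = 2.576.
Power = Φ(δ − 2.576) + Φ(−δ − 2.576) = Φ(0.137) + Φ(-5.288) = 0.5543 + 0.0000 = 0.5543.
Type II error: β = 1 − power = 1 − 0.5543 = 0.4457.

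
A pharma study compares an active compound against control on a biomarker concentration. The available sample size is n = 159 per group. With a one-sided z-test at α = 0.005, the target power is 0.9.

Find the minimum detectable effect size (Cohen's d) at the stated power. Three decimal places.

d ≈ 0.433

Required noncentrality: δ = z_{0.005} + z_{0.10} = 2.576 + 1.282 = 3.857.
δ = d·√(n/2) ⇒ d = δ/√(n/2) = 3.857/√(159/2) = 0.4326.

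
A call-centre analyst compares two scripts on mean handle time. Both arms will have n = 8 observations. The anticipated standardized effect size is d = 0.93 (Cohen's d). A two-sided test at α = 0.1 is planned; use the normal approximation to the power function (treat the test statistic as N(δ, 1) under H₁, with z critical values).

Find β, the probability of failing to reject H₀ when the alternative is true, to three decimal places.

β ≈ 0.415

Noncentrality parameter: δ = d·√(n/2) = 0.93 × √(8/2) = 1.8600
Critical value for a two-sided test at α = 0.1: z_{α/2} = 1.645.
Power = Φ(δ − 1.645) + Φ(−δ − 1.645) = Φ(0.215) + Φ(-3.505) = 0.5852 + 0.0002 = 0.5854.
Type II error: β = 1 − power = 1 − 0.5854 = 0.4146.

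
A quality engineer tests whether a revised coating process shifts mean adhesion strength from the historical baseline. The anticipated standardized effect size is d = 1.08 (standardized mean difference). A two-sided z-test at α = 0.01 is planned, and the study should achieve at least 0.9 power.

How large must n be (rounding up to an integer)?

n = 13

For power 0.9 need Φ(δ − z_{0.005}) = 0.9, so δ = z_{0.005} + z_{0.10} = 2.576 + 1.282 = 3.857.
(The Φ(−δ − z_{α/2}) term is vanishingly small for δ > 0 and is dropped in the standard sample-size formula.)
δ = d·√n ⇒ n = (δ/d)² = (3.857 / 1.08)² = 12.76.
Round up to the next whole unit.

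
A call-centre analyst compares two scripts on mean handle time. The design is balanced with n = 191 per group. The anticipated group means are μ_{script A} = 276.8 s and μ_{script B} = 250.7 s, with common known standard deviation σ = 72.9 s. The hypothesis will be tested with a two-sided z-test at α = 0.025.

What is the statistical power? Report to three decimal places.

Power ≈ 0.896

Standardized effect: d = |μ_{script A} − μ_{script B}| / σ = |276.8 − 250.7| / 72.9 = 0.3580
Noncentrality parameter: δ = d·√(n/2) = 0.3580 × √(191/2) = 3.4988
Critical value for a two-sided test at α = 0.025: z_{α/2} = 2.241.
Power = Φ(δ − 2.241) + Φ(−δ − 2.241) = Φ(1.257) + Φ(-5.740) = 0.8957 + 0.0000 = 0.8957.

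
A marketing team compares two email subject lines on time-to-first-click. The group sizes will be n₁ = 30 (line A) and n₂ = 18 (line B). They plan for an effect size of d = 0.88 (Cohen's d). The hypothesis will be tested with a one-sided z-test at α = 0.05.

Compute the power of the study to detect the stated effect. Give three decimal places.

Noncentrality parameter: δ = d / √(1/n₁ + 1/n₂) = 0.88 / √(1/30 + 1/18) = 2.9516
Critical value for a one-sided test at α = 0.05: z_α = 1.645.
Power = Φ(δ − 1.645) = Φ(1.307) = 0.9044.

Power ≈ 0.904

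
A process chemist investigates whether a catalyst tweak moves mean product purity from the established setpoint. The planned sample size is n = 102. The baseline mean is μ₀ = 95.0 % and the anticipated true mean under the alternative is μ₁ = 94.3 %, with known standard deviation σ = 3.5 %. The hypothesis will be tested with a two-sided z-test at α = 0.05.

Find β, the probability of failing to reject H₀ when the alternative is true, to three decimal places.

β ≈ 0.476

Standardized effect: d = |μ₁ − μ₀| / σ = |94.3 − 95.0| / 3.5 = 0.2000
Noncentrality parameter: δ = d·√n = 0.2000 × √102 = 2.0199
Two-sided α = 0.05 → critical value z_{0.025} = 1.960.
Power = Φ(δ − 1.960) + Φ(−δ − 1.960) = Φ(0.060) + Φ(-3.980) = 0.5239 + 0.0000 = 0.5239.
Type II error: β = 1 − power = 1 − 0.5239 = 0.4761.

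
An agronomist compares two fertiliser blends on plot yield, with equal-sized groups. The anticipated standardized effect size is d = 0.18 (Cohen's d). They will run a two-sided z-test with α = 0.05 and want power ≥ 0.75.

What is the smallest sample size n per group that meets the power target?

Set Φ(δ − 1.960) = 0.75; then δ − 1.960 = Φ⁻¹(0.75) = 0.674, giving δ = 2.634.
(Ignoring the negligible lower-tail rejection probability gives the usual closed-form inversion.)
δ = d·√(n/2) ⇒ n = 2(δ/d)² = 2 × (2.634 / 0.18)² = 428.42.
Rounding up, n = 429 per group.

n = 429 per group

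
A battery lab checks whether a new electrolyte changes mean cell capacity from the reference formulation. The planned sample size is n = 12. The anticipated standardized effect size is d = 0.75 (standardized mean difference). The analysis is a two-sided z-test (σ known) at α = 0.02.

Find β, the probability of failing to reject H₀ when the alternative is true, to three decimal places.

β ≈ 0.393

Noncentrality parameter: δ = d·√n = 0.75 × √12 = 2.5981
Critical value for a two-sided test at α = 0.02: z_{α/2} = 2.326.
Power = Φ(δ − 2.326) + Φ(−δ − 2.326) = Φ(0.272) + Φ(-4.924) = 0.6071 + 0.0000 = 0.6071.
Type II error: β = 1 − power = 1 − 0.6071 = 0.3929.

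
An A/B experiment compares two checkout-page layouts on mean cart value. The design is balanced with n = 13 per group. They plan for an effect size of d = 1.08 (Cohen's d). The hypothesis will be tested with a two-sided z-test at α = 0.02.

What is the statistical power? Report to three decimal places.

Noncentrality parameter: δ = d·√(n/2) = 1.08 × √(13/2) = 2.7535
Two-sided α = 0.02 → critical value z_{0.01} = 2.326.
Power = Φ(δ − 2.326) + Φ(−δ − 2.326) = Φ(0.427) + Φ(-5.080) = 0.6654 + 0.0000 = 0.6654.

Power ≈ 0.665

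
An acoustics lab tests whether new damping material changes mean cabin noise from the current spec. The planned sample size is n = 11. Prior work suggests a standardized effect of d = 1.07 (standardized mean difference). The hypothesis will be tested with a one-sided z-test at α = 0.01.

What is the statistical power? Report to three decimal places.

Power ≈ 0.889

Noncentrality parameter: δ = d·√n = 1.07 × √11 = 3.5488
One-sided α = 0.01 → critical value z_{0.01} = 2.326.
Power = P(Z > 2.326 − δ) = Φ(1.222) = 0.8892.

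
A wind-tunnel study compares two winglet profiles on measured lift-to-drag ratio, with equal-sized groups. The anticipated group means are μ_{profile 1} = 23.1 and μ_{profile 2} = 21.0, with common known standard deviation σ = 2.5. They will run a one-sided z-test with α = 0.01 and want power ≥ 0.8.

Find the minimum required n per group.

n = 29 per group

Standardized effect: d = |μ_{profile 1} − μ_{profile 2}| / σ = |23.1 − 21.0| / 2.5 = 0.8400
For power 0.8 need Φ(δ − z_{0.01}) = 0.8, so δ = z_{0.01} + z_{0.20} = 2.326 + 0.842 = 3.168.
δ = d·√(n/2) ⇒ n = 2(δ/d)² = 2 × (3.168 / 0.8400)² = 28.45.
Rounding up, n = 29 per group.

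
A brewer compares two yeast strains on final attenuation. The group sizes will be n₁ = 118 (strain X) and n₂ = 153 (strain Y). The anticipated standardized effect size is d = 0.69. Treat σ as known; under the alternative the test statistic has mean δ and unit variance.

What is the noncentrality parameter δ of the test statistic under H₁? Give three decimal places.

δ = d / √(1/n₁ + 1/n₂) = 0.69 / √(1/118 + 1/153) = 5.6319

δ ≈ 5.632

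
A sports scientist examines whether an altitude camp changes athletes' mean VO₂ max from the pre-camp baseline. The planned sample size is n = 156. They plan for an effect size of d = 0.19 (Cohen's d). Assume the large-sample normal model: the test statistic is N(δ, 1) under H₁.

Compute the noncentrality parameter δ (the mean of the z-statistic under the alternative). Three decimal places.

δ ≈ 2.373

The noncentrality parameter scales effect size by the design's sample-size factor: δ = d·√n = 0.19 × √156 = 2.3731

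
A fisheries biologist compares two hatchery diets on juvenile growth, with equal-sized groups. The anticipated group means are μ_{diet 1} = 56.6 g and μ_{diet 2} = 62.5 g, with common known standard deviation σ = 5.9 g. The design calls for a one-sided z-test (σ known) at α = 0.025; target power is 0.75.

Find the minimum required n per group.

n = 14 per group

Standardized effect: d = |μ_{diet 1} − μ_{diet 2}| / σ = |56.6 − 62.5| / 5.9 = 1.0000
Set Φ(δ − 1.960) = 0.75; then δ − 1.960 = Φ⁻¹(0.75) = 0.674, giving δ = 2.634.
δ = d·√(n/2) ⇒ n = 2(δ/d)² = 2 × (2.634 / 1.0000)² = 13.88.
Round up to the next whole unit.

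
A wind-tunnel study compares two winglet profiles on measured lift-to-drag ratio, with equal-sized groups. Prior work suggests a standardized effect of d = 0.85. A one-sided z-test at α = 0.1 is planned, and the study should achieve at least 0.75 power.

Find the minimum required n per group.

For power 0.75 need Φ(δ − z_{0.1}) = 0.75, so δ = z_{0.1} + z_{0.25} = 1.282 + 0.674 = 1.956.
δ = d·√(n/2) ⇒ n = 2(δ/d)² = 2 × (1.956 / 0.85)² = 10.59.
Rounding up, n = 11 per group.

n = 11 per group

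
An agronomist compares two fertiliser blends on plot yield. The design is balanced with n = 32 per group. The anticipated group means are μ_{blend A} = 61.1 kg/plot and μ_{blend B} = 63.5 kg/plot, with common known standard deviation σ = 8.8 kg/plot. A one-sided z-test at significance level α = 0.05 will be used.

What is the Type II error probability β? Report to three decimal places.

β ≈ 0.710

Standardized effect: d = |μ_{blend A} − μ_{blend B}| / σ = |61.1 − 63.5| / 8.8 = 0.2727
Noncentrality parameter: δ = d·√(n/2) = 0.2727 × √(32/2) = 1.0909
Critical value for a one-sided test at α = 0.05: z_α = 1.645.
Power = P(Z > 1.645 − δ) = Φ(-0.554) = 0.2898.
Type II error: β = 1 − power = 1 − 0.2898 = 0.7102.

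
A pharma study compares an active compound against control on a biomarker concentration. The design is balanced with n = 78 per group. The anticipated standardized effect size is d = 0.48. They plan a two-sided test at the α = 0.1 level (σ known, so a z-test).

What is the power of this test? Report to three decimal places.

Noncentrality parameter: δ = d·√(n/2) = 0.48 × √(78/2) = 2.9976
Two-sided α = 0.1 → critical value z_{0.05} = 1.645.
Power = Φ(δ − 1.645) + Φ(−δ − 1.645) = Φ(1.353) + Φ(-4.642) = 0.9119 + 0.0000 = 0.9119.

Power ≈ 0.912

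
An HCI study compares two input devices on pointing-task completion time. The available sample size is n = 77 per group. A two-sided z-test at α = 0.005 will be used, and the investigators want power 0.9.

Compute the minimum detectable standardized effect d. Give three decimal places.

d ≈ 0.659

Required noncentrality: δ = z_{0.0025} + z_{0.10} = 2.807 + 1.282 = 4.089.
(Lower-tail contribution to power is negligible for δ > 0.)
δ = d·√(n/2) ⇒ d = δ/√(n/2) = 4.089/√(77/2) = 0.6589.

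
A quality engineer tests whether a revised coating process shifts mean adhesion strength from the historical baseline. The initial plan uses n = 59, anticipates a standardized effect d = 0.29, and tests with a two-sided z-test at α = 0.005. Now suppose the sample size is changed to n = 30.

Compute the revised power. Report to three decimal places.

With n = 30: δ = d·√n = 0.29 × √30 = 1.5884. Critical value z_{0.0025} = 2.807.
Revised power = Φ(δ − 2.807) + Φ(−δ − 2.807) = Φ(-1.219) + Φ(-4.395) = 0.1115 + 0.0000 = 0.1115.

Power ≈ 0.111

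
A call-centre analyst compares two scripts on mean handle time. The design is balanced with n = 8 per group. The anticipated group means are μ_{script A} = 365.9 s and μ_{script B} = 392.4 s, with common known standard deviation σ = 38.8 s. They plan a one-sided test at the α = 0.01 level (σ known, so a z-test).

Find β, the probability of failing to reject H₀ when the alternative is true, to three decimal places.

β ≈ 0.832

Standardized effect: d = |μ_{script A} − μ_{script B}| / σ = |365.9 − 392.4| / 38.8 = 0.6830
Noncentrality parameter: λ = d·√(n/2) = 0.6830 × √(8/2) = 1.3660
One-sided α = 0.01 → critical value z_{0.01} = 2.326.
Power = P(Z > 2.326 − λ) = Φ(-0.960) = 0.1684.
Type II error: β = 1 − power = 1 − 0.1684 = 0.8316.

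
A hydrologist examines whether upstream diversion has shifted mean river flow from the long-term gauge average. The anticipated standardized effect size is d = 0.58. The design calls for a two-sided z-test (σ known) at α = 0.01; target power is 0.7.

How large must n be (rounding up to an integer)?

Set Φ(δ − 2.576) = 0.7; then δ − 2.576 = Φ⁻¹(0.7) = 0.524, giving δ = 3.100.
(The Φ(−δ − z_{α/2}) term is vanishingly small for δ > 0 and is dropped in the standard sample-size formula.)
δ = d·√n ⇒ n = (δ/d)² = (3.100 / 0.58)² = 28.57.
Rounding up, n = 29.

n = 29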